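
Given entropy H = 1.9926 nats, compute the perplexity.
7.3346

Perplexity is e^H (or exp(H) for natural log).

H = 1.9926 nats
Perplexity = e^1.9926 = 7.3346

Interpretation: The model's uncertainty is equivalent to choosing uniformly among 7.3 options.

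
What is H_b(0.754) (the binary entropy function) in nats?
0.5579 nats

The binary entropy function is:
H(p) = -p log(p) - (1-p) log(1-p)

H(0.754) = -0.754 × log_e(0.754) - 0.246 × log_e(0.246)
H(0.754) = 0.5579 nats

Note: Binary entropy is maximized at p=0.5 (H=1 bit) and minimized at p=0 or p=1 (H=0).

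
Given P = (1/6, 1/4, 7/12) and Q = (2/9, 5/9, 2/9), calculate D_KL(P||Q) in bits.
0.4550 bits

KL divergence: D_KL(P||Q) = Σ p(x) log(p(x)/q(x))

Computing term by term:
  x=0: 1/6 × log_2[(1/6)/(2/9)] = 1/6 × -0.4150 = -0.0692
  x=1: 1/4 × log_2[(1/4)/(5/9)] = 1/4 × -1.1520 = -0.2880
  x=2: 7/12 × log_2[(7/12)/(2/9)] = 7/12 × 1.3923 = 0.8122

D_KL(P||Q) = 0.4550 bits

Note: KL divergence is always non-negative and equals 0 iff P = Q.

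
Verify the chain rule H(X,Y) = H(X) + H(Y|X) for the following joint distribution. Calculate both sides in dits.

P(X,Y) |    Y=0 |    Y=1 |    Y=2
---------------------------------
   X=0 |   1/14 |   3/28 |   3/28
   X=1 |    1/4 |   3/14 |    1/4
H(X,Y) = 0.7341, H(X) = 0.2598, H(Y|X) = 0.4743 (all in dits)

Chain rule: H(X,Y) = H(X) + H(Y|X)

Left side — joint entropy directly:
H(X,Y) = -Σ p(x,y) log p(x,y) = 0.7341 dits

Right side — compute H(Y|X) from the conditional distributions:
P(X) = (2/7, 5/7), so H(X) = 0.2598 dits
H(Y|X) = Σ_x P(X=x) · H(Y|X=x):
  P(Y|X=0) = (1/4, 3/8, 3/8), H(Y|X=0) = 0.4700, weight P(X=0) = 2/7
  P(Y|X=1) = (7/20, 3/10, 7/20), H(Y|X=1) = 0.4760, weight P(X=1) = 5/7
H(Y|X) = 0.4743 dits

H(X) + H(Y|X) = 0.2598 + 0.4743 = 0.7341 dits

Both sides equal 0.7341 dits. ✓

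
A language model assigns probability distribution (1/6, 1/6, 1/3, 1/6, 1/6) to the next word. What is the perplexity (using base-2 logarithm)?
4.7622

Perplexity is 2^H (or exp(H) for natural log).

First, H = -Σ p log p = 2.2516 bits
Perplexity = 2^2.2516 = 4.7622

Interpretation: The model's uncertainty is equivalent to choosing uniformly among 4.8 options.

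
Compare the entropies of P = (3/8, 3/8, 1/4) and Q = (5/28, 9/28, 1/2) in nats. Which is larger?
P

Computing entropies in nats:
H(P) = 1.0822
H(Q) = 1.0190

Distribution P has higher entropy.

Intuition: The distribution closer to uniform (more spread out) has higher entropy.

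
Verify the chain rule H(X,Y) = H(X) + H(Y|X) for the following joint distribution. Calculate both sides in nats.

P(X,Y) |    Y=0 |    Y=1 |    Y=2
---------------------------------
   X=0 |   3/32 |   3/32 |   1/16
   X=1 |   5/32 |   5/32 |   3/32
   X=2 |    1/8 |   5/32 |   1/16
H(X,Y) = 2.1424, H(X) = 1.0796, H(Y|X) = 1.0628 (all in nats)

Chain rule: H(X,Y) = H(X) + H(Y|X)

Left side — joint entropy directly:
H(X,Y) = -Σ p(x,y) log p(x,y) = 2.1424 nats

Right side — compute H(Y|X) from the conditional distributions:
P(X) = (1/4, 13/32, 11/32), so H(X) = 1.0796 nats
H(Y|X) = Σ_x P(X=x) · H(Y|X=x):
  P(Y|X=0) = (3/8, 3/8, 1/4), H(Y|X=0) = 1.0822, weight P(X=0) = 1/4
  P(Y|X=1) = (5/13, 5/13, 3/13), H(Y|X=1) = 1.0734, weight P(X=1) = 13/32
  P(Y|X=2) = (4/11, 5/11, 2/11), H(Y|X=2) = 1.0362, weight P(X=2) = 11/32
H(Y|X) = 1.0628 nats

H(X) + H(Y|X) = 1.0796 + 1.0628 = 2.1424 nats

Both sides equal 2.1424 nats. ✓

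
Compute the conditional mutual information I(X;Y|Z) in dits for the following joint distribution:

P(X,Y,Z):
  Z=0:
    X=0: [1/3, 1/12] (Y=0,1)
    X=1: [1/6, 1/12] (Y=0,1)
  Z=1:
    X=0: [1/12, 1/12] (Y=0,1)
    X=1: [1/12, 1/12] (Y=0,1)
0.0032 dits

Conditional mutual information: I(X;Y|Z) = H(X|Z) + H(Y|Z) - H(X,Y|Z)

H(Z) = 0.2764
H(X,Z) = 0.5683 → H(X|Z) = 0.2919
H(Y,Z) = 0.5396 → H(Y|Z) = 0.2632
H(X,Y,Z) = 0.8283 → H(X,Y|Z) = 0.5519

I(X;Y|Z) = 0.2919 + 0.2632 - 0.5519 = 0.0032 dits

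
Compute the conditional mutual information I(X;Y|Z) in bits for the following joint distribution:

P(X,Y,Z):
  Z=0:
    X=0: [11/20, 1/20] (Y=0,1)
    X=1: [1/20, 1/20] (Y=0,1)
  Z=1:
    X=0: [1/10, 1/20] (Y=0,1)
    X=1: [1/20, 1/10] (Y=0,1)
0.0904 bits

Conditional mutual information: I(X;Y|Z) = H(X|Z) + H(Y|Z) - H(X,Y|Z)

H(Z) = 0.8813
H(X,Z) = 1.5955 → H(X|Z) = 0.7142
H(Y,Z) = 1.5955 → H(Y|Z) = 0.7142
H(X,Y,Z) = 2.2192 → H(X,Y|Z) = 1.3379

I(X;Y|Z) = 0.7142 + 0.7142 - 1.3379 = 0.0904 bits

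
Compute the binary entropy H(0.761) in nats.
0.5499 nats

The binary entropy function is:
H(p) = -p log(p) - (1-p) log(1-p)

H(0.761) = -0.761 × log_e(0.761) - 0.239 × log_e(0.239)
H(0.761) = 0.5499 nats

Note: Binary entropy is maximized at p=0.5 (H=1 bit) and minimized at p=0 or p=1 (H=0).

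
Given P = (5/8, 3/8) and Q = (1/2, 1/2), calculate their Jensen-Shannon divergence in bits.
0.0115 bits

Jensen-Shannon divergence is:
JSD(P||Q) = 0.5 × D_KL(P||M) + 0.5 × D_KL(Q||M)
where M = 0.5 × (P + Q) is the mixture distribution.

M = 0.5 × (5/8, 3/8) + 0.5 × (1/2, 1/2) = (9/16, 7/16)

D_KL(P||M) = 0.0116 bits
D_KL(Q||M) = 0.0114 bits

JSD(P||Q) = 0.5 × 0.0116 + 0.5 × 0.0114 = 0.0115 bits

Unlike KL divergence, JSD is symmetric and bounded: 0 ≤ JSD ≤ log(2).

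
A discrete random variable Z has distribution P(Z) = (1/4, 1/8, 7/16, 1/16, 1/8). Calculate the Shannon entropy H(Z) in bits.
2.0218 bits

Shannon entropy is H(X) = -Σ p(x) log p(x).

For P = (1/4, 1/8, 7/16, 1/16, 1/8):
H = -1/4 × log_2(1/4) -1/8 × log_2(1/8) -7/16 × log_2(7/16) -1/16 × log_2(1/16) -1/8 × log_2(1/8)
H = 2.0218 bits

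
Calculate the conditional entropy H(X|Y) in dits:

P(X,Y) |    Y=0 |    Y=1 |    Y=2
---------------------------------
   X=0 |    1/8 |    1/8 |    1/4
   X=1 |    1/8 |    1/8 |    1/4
0.3010 dits

Using the chain rule: H(X|Y) = H(X,Y) - H(Y)

First, compute H(X,Y) = 0.7526 dits

Marginal P(Y) = (1/4, 1/4, 1/2)
H(Y) = 0.4515 dits

H(X|Y) = H(X,Y) - H(Y) = 0.7526 - 0.4515 = 0.3010 dits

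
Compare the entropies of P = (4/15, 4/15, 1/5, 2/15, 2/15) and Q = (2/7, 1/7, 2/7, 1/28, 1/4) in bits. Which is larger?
P

Computing entropies in bits:
H(P) = 2.2566
H(Q) = 2.1055

Distribution P has higher entropy.

Intuition: The distribution closer to uniform (more spread out) has higher entropy.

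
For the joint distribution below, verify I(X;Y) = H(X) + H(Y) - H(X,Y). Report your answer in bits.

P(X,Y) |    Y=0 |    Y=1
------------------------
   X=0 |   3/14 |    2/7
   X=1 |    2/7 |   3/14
I(X;Y) = 0.0148 bits

Mutual information has multiple equivalent forms:
- I(X;Y) = H(X) - H(X|Y)
- I(X;Y) = H(Y) - H(Y|X)
- I(X;Y) = H(X) + H(Y) - H(X,Y)

Computing all quantities:
H(X) = 1.0000, H(Y) = 1.0000, H(X,Y) = 1.9852
H(X|Y) = 0.9852, H(Y|X) = 0.9852

Verification:
H(X) - H(X|Y) = 1.0000 - 0.9852 = 0.0148
H(Y) - H(Y|X) = 1.0000 - 0.9852 = 0.0148
H(X) + H(Y) - H(X,Y) = 1.0000 + 1.0000 - 1.9852 = 0.0148

All forms give I(X;Y) = 0.0148 bits. ✓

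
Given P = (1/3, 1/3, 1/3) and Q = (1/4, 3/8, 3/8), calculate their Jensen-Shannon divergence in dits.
0.0018 dits

Jensen-Shannon divergence is:
JSD(P||Q) = 0.5 × D_KL(P||M) + 0.5 × D_KL(Q||M)
where M = 0.5 × (P + Q) is the mixture distribution.

M = 0.5 × (1/3, 1/3, 1/3) + 0.5 × (1/4, 3/8, 3/8) = (7/24, 0.354167, 0.354167)

D_KL(P||M) = 0.0018 dits
D_KL(Q||M) = 0.0019 dits

JSD(P||Q) = 0.5 × 0.0018 + 0.5 × 0.0019 = 0.0018 dits

Unlike KL divergence, JSD is symmetric and bounded: 0 ≤ JSD ≤ log(2).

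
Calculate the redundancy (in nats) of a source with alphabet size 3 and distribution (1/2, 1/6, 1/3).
0.0872 nats

Redundancy measures how far a source is from maximum entropy:
R = H_max - H(X)

Maximum entropy for 3 symbols: H_max = log_e(3) = 1.0986 nats
Actual entropy: H(X) = 1.0114 nats
Redundancy: R = 1.0986 - 1.0114 = 0.0872 nats

This redundancy represents potential for compression: the source could be compressed by 0.0872 nats per symbol.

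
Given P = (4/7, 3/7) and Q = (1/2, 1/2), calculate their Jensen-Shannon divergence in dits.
0.0011 dits

Jensen-Shannon divergence is:
JSD(P||Q) = 0.5 × D_KL(P||M) + 0.5 × D_KL(Q||M)
where M = 0.5 × (P + Q) is the mixture distribution.

M = 0.5 × (4/7, 3/7) + 0.5 × (1/2, 1/2) = (15/28, 13/28)

D_KL(P||M) = 0.0011 dits
D_KL(Q||M) = 0.0011 dits

JSD(P||Q) = 0.5 × 0.0011 + 0.5 × 0.0011 = 0.0011 dits

Unlike KL divergence, JSD is symmetric and bounded: 0 ≤ JSD ≤ log(2).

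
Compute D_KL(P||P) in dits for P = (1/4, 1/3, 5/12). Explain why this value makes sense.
0.0000 dits

KL divergence satisfies the Gibbs inequality: D_KL(P||Q) ≥ 0 for all distributions P, Q.

D_KL(P||Q) = Σ p(x) log(p(x)/q(x))
Each term is p(x) × log_10(p(x)/p(x)) = p(x) × log_10(1) = 0, so the sum is 0.
D_KL(P||Q) = 0.0000 dits

When P = Q, the KL divergence is exactly 0, as there is no 'divergence' between identical distributions.

This non-negativity is a fundamental property: relative entropy cannot be negative because it measures how different Q is from P.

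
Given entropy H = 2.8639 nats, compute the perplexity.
17.5298

Perplexity is e^H (or exp(H) for natural log).

H = 2.8639 nats
Perplexity = e^2.8639 = 17.5298

Interpretation: The model's uncertainty is equivalent to choosing uniformly among 17.5 options.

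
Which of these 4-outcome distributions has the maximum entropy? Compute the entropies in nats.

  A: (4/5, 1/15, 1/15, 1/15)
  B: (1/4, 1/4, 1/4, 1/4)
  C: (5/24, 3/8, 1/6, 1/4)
B

For a discrete distribution over n outcomes, entropy is maximized by the uniform distribution.

Computing entropies:
H(A) = 0.7201 nats
H(B) = 1.3863 nats
H(C) = 1.3398 nats

The uniform distribution (where all probabilities equal 1/4) achieves the maximum entropy of log_e(4) = 1.3863 nats.

Distribution B has the highest entropy.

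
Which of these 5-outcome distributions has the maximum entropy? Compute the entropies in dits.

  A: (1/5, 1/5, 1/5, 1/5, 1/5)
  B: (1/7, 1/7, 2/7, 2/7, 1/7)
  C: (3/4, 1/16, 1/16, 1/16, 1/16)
A

For a discrete distribution over n outcomes, entropy is maximized by the uniform distribution.

Computing entropies:
H(A) = 0.6990 dits
H(B) = 0.6731 dits
H(C) = 0.3947 dits

The uniform distribution (where all probabilities equal 1/5) achieves the maximum entropy of log_10(5) = 0.6990 dits.

Distribution A has the highest entropy.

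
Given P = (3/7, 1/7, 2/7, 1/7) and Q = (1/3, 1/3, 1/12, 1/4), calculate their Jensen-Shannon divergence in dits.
0.0258 dits

Jensen-Shannon divergence is:
JSD(P||Q) = 0.5 × D_KL(P||M) + 0.5 × D_KL(Q||M)
where M = 0.5 × (P + Q) is the mixture distribution.

M = 0.5 × (3/7, 1/7, 2/7, 1/7) + 0.5 × (1/3, 1/3, 1/12, 1/4) = (8/21, 5/21, 0.184524, 0.196429)

D_KL(P||M) = 0.0247 dits
D_KL(Q||M) = 0.0268 dits

JSD(P||Q) = 0.5 × 0.0247 + 0.5 × 0.0268 = 0.0258 dits

Unlike KL divergence, JSD is symmetric and bounded: 0 ≤ JSD ≤ log(2).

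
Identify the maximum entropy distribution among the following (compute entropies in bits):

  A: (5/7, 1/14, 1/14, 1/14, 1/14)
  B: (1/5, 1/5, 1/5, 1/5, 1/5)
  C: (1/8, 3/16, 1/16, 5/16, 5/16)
B

For a discrete distribution over n outcomes, entropy is maximized by the uniform distribution.

Computing entropies:
H(A) = 1.4345 bits
H(B) = 2.3219 bits
H(C) = 2.1266 bits

The uniform distribution (where all probabilities equal 1/5) achieves the maximum entropy of log_2(5) = 2.3219 bits.

Distribution B has the highest entropy.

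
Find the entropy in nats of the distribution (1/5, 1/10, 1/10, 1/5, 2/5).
1.4708 nats

Shannon entropy is H(X) = -Σ p(x) log p(x).

For P = (1/5, 1/10, 1/10, 1/5, 2/5):
H = -1/5 × log_e(1/5) -1/10 × log_e(1/10) -1/10 × log_e(1/10) -1/5 × log_e(1/5) -2/5 × log_e(2/5)
H = 1.4708 nats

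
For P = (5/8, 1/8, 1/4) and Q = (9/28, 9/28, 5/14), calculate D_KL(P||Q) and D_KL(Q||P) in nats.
D_KL(P||Q) = 0.2084, D_KL(Q||P) = 0.2172

KL divergence is not symmetric: D_KL(P||Q) ≠ D_KL(Q||P) in general.

D_KL(P||Q) = 0.2084 nats
D_KL(Q||P) = 0.2172 nats

No, they are not equal!

This asymmetry is why KL divergence is not a true distance metric.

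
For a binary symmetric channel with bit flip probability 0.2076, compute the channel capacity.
0.2631 bits

For a binary symmetric channel (BSC) with error probability p:
Capacity C = 1 - H(p) bits per symbol

where H(p) = -p log₂(p) - (1-p) log₂(1-p) is the binary entropy function.

H(0.2076) = 0.7369 bits
C = 1 - 0.7369 = 0.2631 bits per symbol

This means we can reliably transmit up to 0.2631 bits of information per channel use.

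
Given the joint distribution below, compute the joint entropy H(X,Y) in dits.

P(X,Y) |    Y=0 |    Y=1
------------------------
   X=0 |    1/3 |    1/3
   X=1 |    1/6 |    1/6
0.5775 dits

Joint entropy is H(X,Y) = -Σ_{x,y} p(x,y) log p(x,y).

Summing over all non-zero entries:
H(X,Y) = -[1/3·log_10(1/3) + 1/3·log_10(1/3) + 1/6·log_10(1/6) + 1/6·log_10(1/6)]
H(X,Y) = 0.5775 dits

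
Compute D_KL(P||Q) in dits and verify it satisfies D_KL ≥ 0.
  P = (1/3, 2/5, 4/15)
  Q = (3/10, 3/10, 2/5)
0.0183 dits

KL divergence satisfies the Gibbs inequality: D_KL(P||Q) ≥ 0 for all distributions P, Q.

D_KL(P||Q) = Σ p(x) log(p(x)/q(x))
Term by term:
  x=0: 1/3 × log_10[(1/3)/(3/10)] = 0.0153
  x=1: 2/5 × log_10[(2/5)/(3/10)] = 0.0500
  x=2: 4/15 × log_10[(4/15)/(2/5)] = -0.0470
D_KL(P||Q) = 0.0183 dits

D_KL(P||Q) = 0.0183 ≥ 0 ✓

This non-negativity is a fundamental property: relative entropy cannot be negative because it measures how different Q is from P.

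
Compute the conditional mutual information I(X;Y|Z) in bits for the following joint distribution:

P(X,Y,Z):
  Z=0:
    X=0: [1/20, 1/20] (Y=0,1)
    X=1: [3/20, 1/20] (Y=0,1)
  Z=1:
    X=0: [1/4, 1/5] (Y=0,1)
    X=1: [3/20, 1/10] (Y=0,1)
0.0142 bits

Conditional mutual information: I(X;Y|Z) = H(X|Z) + H(Y|Z) - H(X,Y|Z)

H(Z) = 0.8813
H(X,Z) = 1.8150 → H(X|Z) = 0.9337
H(Y,Z) = 1.8464 → H(Y|Z) = 0.9651
H(X,Y,Z) = 2.7660 → H(X,Y|Z) = 1.8847

I(X;Y|Z) = 0.9337 + 0.9651 - 1.8847 = 0.0142 bits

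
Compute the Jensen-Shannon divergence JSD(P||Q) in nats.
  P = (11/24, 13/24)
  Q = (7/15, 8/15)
0.0000 nats

Jensen-Shannon divergence is:
JSD(P||Q) = 0.5 × D_KL(P||M) + 0.5 × D_KL(Q||M)
where M = 0.5 × (P + Q) is the mixture distribution.

M = 0.5 × (11/24, 13/24) + 0.5 × (7/15, 8/15) = (0.4625, 0.5375)

D_KL(P||M) = 0.0000 nats
D_KL(Q||M) = 0.0000 nats

JSD(P||Q) = 0.5 × 0.0000 + 0.5 × 0.0000 = 0.0000 nats

Unlike KL divergence, JSD is symmetric and bounded: 0 ≤ JSD ≤ log(2).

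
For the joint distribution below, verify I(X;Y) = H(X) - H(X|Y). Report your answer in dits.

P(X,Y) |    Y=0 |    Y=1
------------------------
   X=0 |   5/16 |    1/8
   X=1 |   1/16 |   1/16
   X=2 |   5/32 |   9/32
I(X;Y) = 0.0250 dits

Mutual information has multiple equivalent forms:
- I(X;Y) = H(X) - H(X|Y)
- I(X;Y) = H(Y) - H(Y|X)
- I(X;Y) = H(X) + H(Y) - H(X,Y)

Computing all quantities:
H(X) = 0.4270, H(Y) = 0.3002, H(X,Y) = 0.7022
H(X|Y) = 0.4020, H(Y|X) = 0.2751

Verification:
H(X) - H(X|Y) = 0.4270 - 0.4020 = 0.0250
H(Y) - H(Y|X) = 0.3002 - 0.2751 = 0.0250
H(X) + H(Y) - H(X,Y) = 0.4270 + 0.3002 - 0.7022 = 0.0250

All forms give I(X;Y) = 0.0250 dits. ✓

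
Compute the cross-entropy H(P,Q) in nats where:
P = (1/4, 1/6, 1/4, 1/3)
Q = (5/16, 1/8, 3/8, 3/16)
1.4406 nats

Cross-entropy: H(P,Q) = -Σ p(x) log q(x)

Alternatively: H(P,Q) = H(P) + D_KL(P||Q)
H(P) = 1.3580 nats
D_KL(P||Q) = 0.0826 nats

H(P,Q) = 1.3580 + 0.0826 = 1.4406 nats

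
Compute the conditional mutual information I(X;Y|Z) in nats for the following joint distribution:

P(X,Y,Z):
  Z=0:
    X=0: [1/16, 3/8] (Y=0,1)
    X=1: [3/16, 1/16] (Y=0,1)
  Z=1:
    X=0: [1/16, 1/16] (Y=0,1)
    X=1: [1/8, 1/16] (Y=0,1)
0.1350 nats

Conditional mutual information: I(X;Y|Z) = H(X|Z) + H(Y|Z) - H(X,Y|Z)

H(Z) = 0.6211
H(X,Z) = 1.2820 → H(X|Z) = 0.6610
H(Y,Z) = 1.2820 → H(Y|Z) = 0.6610
H(X,Y,Z) = 1.8080 → H(X,Y|Z) = 1.1870

I(X;Y|Z) = 0.6610 + 0.6610 - 1.1870 = 0.1350 nats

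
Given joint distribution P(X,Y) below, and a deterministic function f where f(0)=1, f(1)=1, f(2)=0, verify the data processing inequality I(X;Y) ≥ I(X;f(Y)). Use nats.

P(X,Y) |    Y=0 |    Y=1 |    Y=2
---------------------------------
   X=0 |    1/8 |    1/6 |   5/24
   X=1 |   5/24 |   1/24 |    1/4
I(X;Y) = 0.0526, I(X;f(Y)) = 0.0035, inequality holds: 0.0526 ≥ 0.0035

Data Processing Inequality: For any Markov chain X → Y → Z, we have I(X;Y) ≥ I(X;Z).

Here Z = f(Y) is a deterministic function of Y, forming X → Y → Z.

Original I(X;Y) = 0.0526 nats

After applying f:
P(X,Z) where Z=f(Y):
- P(X,Z=0) = P(X,Y=2)
- P(X,Z=1) = P(X,Y=0) + P(X,Y=1)

I(X;Z) = I(X;f(Y)) = 0.0035 nats

Verification: 0.0526 ≥ 0.0035 ✓

Information cannot be created by processing; the function f can only lose information about X.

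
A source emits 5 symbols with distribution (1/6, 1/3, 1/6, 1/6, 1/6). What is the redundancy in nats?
0.0487 nats

Redundancy measures how far a source is from maximum entropy:
R = H_max - H(X)

Maximum entropy for 5 symbols: H_max = log_e(5) = 1.6094 nats
Actual entropy: H(X) = 1.5607 nats
Redundancy: R = 1.6094 - 1.5607 = 0.0487 nats

This redundancy represents potential for compression: the source could be compressed by 0.0487 nats per symbol.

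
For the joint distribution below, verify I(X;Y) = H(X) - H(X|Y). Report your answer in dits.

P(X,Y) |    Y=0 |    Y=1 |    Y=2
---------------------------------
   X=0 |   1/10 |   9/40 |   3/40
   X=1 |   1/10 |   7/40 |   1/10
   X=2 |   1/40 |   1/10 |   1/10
I(X;Y) = 0.0125 dits

Mutual information has multiple equivalent forms:
- I(X;Y) = H(X) - H(X|Y)
- I(X;Y) = H(Y) - H(Y|X)
- I(X;Y) = H(X) + H(Y) - H(X,Y)

Computing all quantities:
H(X) = 0.4647, H(Y) = 0.4505, H(X,Y) = 0.9026
H(X|Y) = 0.4522, H(Y|X) = 0.4380

Verification:
H(X) - H(X|Y) = 0.4647 - 0.4522 = 0.0125
H(Y) - H(Y|X) = 0.4505 - 0.4380 = 0.0125
H(X) + H(Y) - H(X,Y) = 0.4647 + 0.4505 - 0.9026 = 0.0125

All forms give I(X;Y) = 0.0125 dits. ✓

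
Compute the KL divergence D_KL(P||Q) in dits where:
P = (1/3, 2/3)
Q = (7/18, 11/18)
0.0029 dits

KL divergence: D_KL(P||Q) = Σ p(x) log(p(x)/q(x))

Computing term by term:
  x=0: 1/3 × log_10[(1/3)/(7/18)] = 1/3 × -0.0669 = -0.0223
  x=1: 2/3 × log_10[(2/3)/(11/18)] = 2/3 × 0.0378 = 0.0252

D_KL(P||Q) = 0.0029 dits

Note: KL divergence is always non-negative and equals 0 iff P = Q.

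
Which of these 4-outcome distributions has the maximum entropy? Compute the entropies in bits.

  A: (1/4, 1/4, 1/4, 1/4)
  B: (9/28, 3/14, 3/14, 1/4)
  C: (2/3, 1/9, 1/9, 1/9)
A

For a discrete distribution over n outcomes, entropy is maximized by the uniform distribution.

Computing entropies:
H(A) = 2.0000 bits
H(B) = 1.9788 bits
H(C) = 1.4466 bits

The uniform distribution (where all probabilities equal 1/4) achieves the maximum entropy of log_2(4) = 2.0000 bits.

Distribution A has the highest entropy.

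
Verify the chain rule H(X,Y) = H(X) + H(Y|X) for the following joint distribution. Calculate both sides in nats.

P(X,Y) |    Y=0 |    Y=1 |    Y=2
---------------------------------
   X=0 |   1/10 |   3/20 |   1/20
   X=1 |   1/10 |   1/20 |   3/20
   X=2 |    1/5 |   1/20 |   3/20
H(X,Y) = 2.0855, H(X) = 1.0889, H(Y|X) = 0.9966 (all in nats)

Chain rule: H(X,Y) = H(X) + H(Y|X)

Left side — joint entropy directly:
H(X,Y) = -Σ p(x,y) log p(x,y) = 2.0855 nats

Right side — compute H(Y|X) from the conditional distributions:
P(X) = (3/10, 3/10, 2/5), so H(X) = 1.0889 nats
H(Y|X) = Σ_x P(X=x) · H(Y|X=x):
  P(Y|X=0) = (1/3, 1/2, 1/6), H(Y|X=0) = 1.0114, weight P(X=0) = 3/10
  P(Y|X=1) = (1/3, 1/6, 1/2), H(Y|X=1) = 1.0114, weight P(X=1) = 3/10
  P(Y|X=2) = (1/2, 1/8, 3/8), H(Y|X=2) = 0.9743, weight P(X=2) = 2/5
H(Y|X) = 0.9966 nats

H(X) + H(Y|X) = 1.0889 + 0.9966 = 2.0855 nats

Both sides equal 2.0855 nats. ✓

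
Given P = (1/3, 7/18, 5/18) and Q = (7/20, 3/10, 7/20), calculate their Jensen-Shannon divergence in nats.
0.0051 nats

Jensen-Shannon divergence is:
JSD(P||Q) = 0.5 × D_KL(P||M) + 0.5 × D_KL(Q||M)
where M = 0.5 × (P + Q) is the mixture distribution.

M = 0.5 × (1/3, 7/18, 5/18) + 0.5 × (7/20, 3/10, 7/20) = (0.341667, 0.344444, 0.313889)

D_KL(P||M) = 0.0050 nats
D_KL(Q||M) = 0.0051 nats

JSD(P||Q) = 0.5 × 0.0050 + 0.5 × 0.0051 = 0.0051 nats

Unlike KL divergence, JSD is symmetric and bounded: 0 ≤ JSD ≤ log(2).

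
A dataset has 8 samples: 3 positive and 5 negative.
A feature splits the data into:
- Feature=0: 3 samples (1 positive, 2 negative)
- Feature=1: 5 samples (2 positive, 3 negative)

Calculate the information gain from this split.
0.0032 bits

Information Gain = H(Y) - H(Y|Feature)

Before split:
P(positive) = 3/8 = 0.3750
H(Y) = 0.9544 bits

After split:
Feature=0: H = 0.9183 bits (weight = 3/8)
Feature=1: H = 0.9710 bits (weight = 5/8)
H(Y|Feature) = (3/8)×0.9183 + (5/8)×0.9710 = 0.9512 bits

Information Gain = 0.9544 - 0.9512 = 0.0032 bits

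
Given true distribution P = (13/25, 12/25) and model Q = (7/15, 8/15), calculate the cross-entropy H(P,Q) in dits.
0.3032 dits

Cross-entropy: H(P,Q) = -Σ p(x) log q(x)

Alternatively: H(P,Q) = H(P) + D_KL(P||Q)
H(P) = 0.3007 dits
D_KL(P||Q) = 0.0025 dits

H(P,Q) = 0.3007 + 0.0025 = 0.3032 dits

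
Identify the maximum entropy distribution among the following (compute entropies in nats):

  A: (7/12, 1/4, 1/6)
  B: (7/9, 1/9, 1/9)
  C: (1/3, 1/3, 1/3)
C

For a discrete distribution over n outcomes, entropy is maximized by the uniform distribution.

Computing entropies:
H(A) = 0.9596 nats
H(B) = 0.6837 nats
H(C) = 1.0986 nats

The uniform distribution (where all probabilities equal 1/3) achieves the maximum entropy of log_e(3) = 1.0986 nats.

Distribution C has the highest entropy.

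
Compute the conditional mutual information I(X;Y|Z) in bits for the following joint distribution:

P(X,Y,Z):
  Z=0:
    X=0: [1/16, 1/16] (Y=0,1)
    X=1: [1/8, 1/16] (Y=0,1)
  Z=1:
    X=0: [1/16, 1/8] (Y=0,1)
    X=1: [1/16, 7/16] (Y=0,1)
0.0326 bits

Conditional mutual information: I(X;Y|Z) = H(X|Z) + H(Y|Z) - H(X,Y|Z)

H(Z) = 0.8960
H(X,Z) = 1.7806 → H(X|Z) = 0.8846
H(Y,Z) = 1.6697 → H(Y|Z) = 0.7737
H(X,Y,Z) = 2.5218 → H(X,Y|Z) = 1.6257

I(X;Y|Z) = 0.8846 + 0.7737 - 1.6257 = 0.0326 bits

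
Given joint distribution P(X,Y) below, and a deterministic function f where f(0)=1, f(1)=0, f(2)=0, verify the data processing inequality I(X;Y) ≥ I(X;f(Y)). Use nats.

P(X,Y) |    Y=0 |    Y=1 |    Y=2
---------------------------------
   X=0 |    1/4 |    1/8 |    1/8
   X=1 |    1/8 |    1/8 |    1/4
I(X;Y) = 0.0425, I(X;f(Y)) = 0.0338, inequality holds: 0.0425 ≥ 0.0338

Data Processing Inequality: For any Markov chain X → Y → Z, we have I(X;Y) ≥ I(X;Z).

Here Z = f(Y) is a deterministic function of Y, forming X → Y → Z.

Original I(X;Y) = 0.0425 nats

After applying f:
P(X,Z) where Z=f(Y):
- P(X,Z=0) = P(X,Y=1) + P(X,Y=2)
- P(X,Z=1) = P(X,Y=0)

I(X;Z) = I(X;f(Y)) = 0.0338 nats

Verification: 0.0425 ≥ 0.0338 ✓

Information cannot be created by processing; the function f can only lose information about X.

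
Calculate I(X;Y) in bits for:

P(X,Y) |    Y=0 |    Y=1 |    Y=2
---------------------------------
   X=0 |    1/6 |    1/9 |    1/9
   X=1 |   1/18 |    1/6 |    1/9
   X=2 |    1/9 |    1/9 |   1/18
0.0570 bits

Mutual information: I(X;Y) = H(X) + H(Y) - H(X,Y)

Marginals:
P(X) = (7/18, 1/3, 5/18), H(X) = 1.5715 bits
P(Y) = (1/3, 7/18, 5/18), H(Y) = 1.5715 bits

Joint entropy: H(X,Y) = 3.0860 bits

I(X;Y) = 1.5715 + 1.5715 - 3.0860 = 0.0570 bits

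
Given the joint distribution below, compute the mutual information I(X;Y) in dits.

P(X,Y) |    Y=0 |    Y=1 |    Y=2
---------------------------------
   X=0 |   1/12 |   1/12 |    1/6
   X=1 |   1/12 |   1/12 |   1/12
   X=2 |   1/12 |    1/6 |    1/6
0.0073 dits

Mutual information: I(X;Y) = H(X) + H(Y) - H(X,Y)

Marginals:
P(X) = (1/3, 1/4, 5/12), H(X) = 0.4680 dits
P(Y) = (1/4, 1/3, 5/12), H(Y) = 0.4680 dits

Joint entropy: H(X,Y) = 0.9287 dits

I(X;Y) = 0.4680 + 0.4680 - 0.9287 = 0.0073 dits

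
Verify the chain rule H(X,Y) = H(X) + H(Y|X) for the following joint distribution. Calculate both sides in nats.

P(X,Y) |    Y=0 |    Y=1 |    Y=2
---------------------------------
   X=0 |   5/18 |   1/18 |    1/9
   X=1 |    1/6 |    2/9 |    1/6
H(X,Y) = 1.6920, H(X) = 0.6870, H(Y|X) = 1.0051 (all in nats)

Chain rule: H(X,Y) = H(X) + H(Y|X)

Left side — joint entropy directly:
H(X,Y) = -Σ p(x,y) log p(x,y) = 1.6920 nats

Right side — compute H(Y|X) from the conditional distributions:
P(X) = (4/9, 5/9), so H(X) = 0.6870 nats
H(Y|X) = Σ_x P(X=x) · H(Y|X=x):
  P(Y|X=0) = (5/8, 1/8, 1/4), H(Y|X=0) = 0.9003, weight P(X=0) = 4/9
  P(Y|X=1) = (3/10, 2/5, 3/10), H(Y|X=1) = 1.0889, weight P(X=1) = 5/9
H(Y|X) = 1.0051 nats

H(X) + H(Y|X) = 0.6870 + 1.0051 = 1.6920 nats

Both sides equal 1.6920 nats. ✓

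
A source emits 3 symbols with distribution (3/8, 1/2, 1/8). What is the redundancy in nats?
0.1243 nats

Redundancy measures how far a source is from maximum entropy:
R = H_max - H(X)

Maximum entropy for 3 symbols: H_max = log_e(3) = 1.0986 nats
Actual entropy: H(X) = 0.9743 nats
Redundancy: R = 1.0986 - 0.9743 = 0.1243 nats

This redundancy represents potential for compression: the source could be compressed by 0.1243 nats per symbol.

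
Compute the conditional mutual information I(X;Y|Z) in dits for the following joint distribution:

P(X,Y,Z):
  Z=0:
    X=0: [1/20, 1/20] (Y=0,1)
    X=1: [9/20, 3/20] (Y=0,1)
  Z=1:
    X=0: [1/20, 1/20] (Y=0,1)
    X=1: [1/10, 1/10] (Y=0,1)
0.0052 dits

Conditional mutual information: I(X;Y|Z) = H(X|Z) + H(Y|Z) - H(X,Y|Z)

H(Z) = 0.2653
H(X,Z) = 0.4729 → H(X|Z) = 0.2076
H(Y,Z) = 0.5375 → H(Y|Z) = 0.2722
H(X,Y,Z) = 0.7398 → H(X,Y|Z) = 0.4746

I(X;Y|Z) = 0.2076 + 0.2722 - 0.4746 = 0.0052 dits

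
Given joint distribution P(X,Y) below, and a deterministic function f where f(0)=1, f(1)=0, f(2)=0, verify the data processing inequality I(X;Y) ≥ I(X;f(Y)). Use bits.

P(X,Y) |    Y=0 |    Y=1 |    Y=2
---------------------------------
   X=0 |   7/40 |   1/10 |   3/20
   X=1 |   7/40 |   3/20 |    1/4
I(X;Y) = 0.0092, I(X;f(Y)) = 0.0089, inequality holds: 0.0092 ≥ 0.0089

Data Processing Inequality: For any Markov chain X → Y → Z, we have I(X;Y) ≥ I(X;Z).

Here Z = f(Y) is a deterministic function of Y, forming X → Y → Z.

Original I(X;Y) = 0.0092 bits

After applying f:
P(X,Z) where Z=f(Y):
- P(X,Z=0) = P(X,Y=1) + P(X,Y=2)
- P(X,Z=1) = P(X,Y=0)

I(X;Z) = I(X;f(Y)) = 0.0089 bits

Verification: 0.0092 ≥ 0.0089 ✓

Information cannot be created by processing; the function f can only lose information about X.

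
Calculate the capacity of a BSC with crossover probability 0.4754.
0.0017 bits

For a binary symmetric channel (BSC) with error probability p:
Capacity C = 1 - H(p) bits per symbol

where H(p) = -p log₂(p) - (1-p) log₂(1-p) is the binary entropy function.

H(0.4754) = 0.9983 bits
C = 1 - 0.9983 = 0.0017 bits per symbol

This means we can reliably transmit up to 0.0017 bits of information per channel use.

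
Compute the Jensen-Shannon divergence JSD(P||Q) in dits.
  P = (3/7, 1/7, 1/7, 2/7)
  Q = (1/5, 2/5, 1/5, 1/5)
0.0257 dits

Jensen-Shannon divergence is:
JSD(P||Q) = 0.5 × D_KL(P||M) + 0.5 × D_KL(Q||M)
where M = 0.5 × (P + Q) is the mixture distribution.

M = 0.5 × (3/7, 1/7, 1/7, 2/7) + 0.5 × (1/5, 2/5, 1/5, 1/5) = (11/35, 0.271429, 6/35, 0.242857)

D_KL(P||M) = 0.0268 dits
D_KL(Q||M) = 0.0246 dits

JSD(P||Q) = 0.5 × 0.0268 + 0.5 × 0.0246 = 0.0257 dits

Unlike KL divergence, JSD is symmetric and bounded: 0 ≤ JSD ≤ log(2).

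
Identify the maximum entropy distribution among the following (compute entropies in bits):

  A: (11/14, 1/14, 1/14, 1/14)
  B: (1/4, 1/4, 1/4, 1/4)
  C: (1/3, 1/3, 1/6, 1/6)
B

For a discrete distribution over n outcomes, entropy is maximized by the uniform distribution.

Computing entropies:
H(A) = 1.0892 bits
H(B) = 2.0000 bits
H(C) = 1.9183 bits

The uniform distribution (where all probabilities equal 1/4) achieves the maximum entropy of log_2(4) = 2.0000 bits.

Distribution B has the highest entropy.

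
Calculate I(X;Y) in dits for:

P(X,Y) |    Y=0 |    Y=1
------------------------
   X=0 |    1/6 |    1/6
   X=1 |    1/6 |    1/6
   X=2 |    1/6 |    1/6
0.0000 dits

Mutual information: I(X;Y) = H(X) + H(Y) - H(X,Y)

Marginals:
P(X) = (1/3, 1/3, 1/3), H(X) = 0.4771 dits
P(Y) = (1/2, 1/2), H(Y) = 0.3010 dits

Joint entropy: H(X,Y) = 0.7782 dits

I(X;Y) = 0.4771 + 0.3010 - 0.7782 = 0.0000 dits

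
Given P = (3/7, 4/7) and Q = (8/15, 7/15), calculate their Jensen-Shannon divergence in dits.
0.0024 dits

Jensen-Shannon divergence is:
JSD(P||Q) = 0.5 × D_KL(P||M) + 0.5 × D_KL(Q||M)
where M = 0.5 × (P + Q) is the mixture distribution.

M = 0.5 × (3/7, 4/7) + 0.5 × (8/15, 7/15) = (0.480952, 0.519048)

D_KL(P||M) = 0.0024 dits
D_KL(Q||M) = 0.0024 dits

JSD(P||Q) = 0.5 × 0.0024 + 0.5 × 0.0024 = 0.0024 dits

Unlike KL divergence, JSD is symmetric and bounded: 0 ≤ JSD ≤ log(2).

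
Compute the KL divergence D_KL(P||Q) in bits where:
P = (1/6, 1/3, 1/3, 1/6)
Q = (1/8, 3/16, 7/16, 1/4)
0.1176 bits

KL divergence: D_KL(P||Q) = Σ p(x) log(p(x)/q(x))

Computing term by term:
  x=0: 1/6 × log_2[(1/6)/(1/8)] = 1/6 × 0.4150 = 0.0692
  x=1: 1/3 × log_2[(1/3)/(3/16)] = 1/3 × 0.8301 = 0.2767
  x=2: 1/3 × log_2[(1/3)/(7/16)] = 1/3 × -0.3923 = -0.1308
  x=3: 1/6 × log_2[(1/6)/(1/4)] = 1/6 × -0.5850 = -0.0975

D_KL(P||Q) = 0.1176 bits

Note: KL divergence is always non-negative and equals 0 iff P = Q.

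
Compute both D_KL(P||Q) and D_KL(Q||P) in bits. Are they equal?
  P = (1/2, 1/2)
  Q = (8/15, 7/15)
D_KL(P||Q) = 0.0032, D_KL(Q||P) = 0.0032

KL divergence is not symmetric: D_KL(P||Q) ≠ D_KL(Q||P) in general.

D_KL(P||Q) = 0.0032 bits
D_KL(Q||P) = 0.0032 bits

In this case they happen to be equal (to 4 decimal places).

This asymmetry is why KL divergence is not a true distance metric.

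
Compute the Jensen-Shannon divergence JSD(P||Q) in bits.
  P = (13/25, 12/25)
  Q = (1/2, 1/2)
0.0003 bits

Jensen-Shannon divergence is:
JSD(P||Q) = 0.5 × D_KL(P||M) + 0.5 × D_KL(Q||M)
where M = 0.5 × (P + Q) is the mixture distribution.

M = 0.5 × (13/25, 12/25) + 0.5 × (1/2, 1/2) = (0.51, 0.49)

D_KL(P||M) = 0.0003 bits
D_KL(Q||M) = 0.0003 bits

JSD(P||Q) = 0.5 × 0.0003 + 0.5 × 0.0003 = 0.0003 bits

Unlike KL divergence, JSD is symmetric and bounded: 0 ≤ JSD ≤ log(2).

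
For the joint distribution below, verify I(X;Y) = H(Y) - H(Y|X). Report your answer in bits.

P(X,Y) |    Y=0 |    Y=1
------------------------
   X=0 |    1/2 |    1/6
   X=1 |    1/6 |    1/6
I(X;Y) = 0.0441 bits

Mutual information has multiple equivalent forms:
- I(X;Y) = H(X) - H(X|Y)
- I(X;Y) = H(Y) - H(Y|X)
- I(X;Y) = H(X) + H(Y) - H(X,Y)

Computing all quantities:
H(X) = 0.9183, H(Y) = 0.9183, H(X,Y) = 1.7925
H(X|Y) = 0.8742, H(Y|X) = 0.8742

Verification:
H(X) - H(X|Y) = 0.9183 - 0.8742 = 0.0441
H(Y) - H(Y|X) = 0.9183 - 0.8742 = 0.0441
H(X) + H(Y) - H(X,Y) = 0.9183 + 0.9183 - 1.7925 = 0.0441

All forms give I(X;Y) = 0.0441 bits. ✓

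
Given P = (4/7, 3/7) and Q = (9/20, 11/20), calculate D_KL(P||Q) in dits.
0.0129 dits

KL divergence: D_KL(P||Q) = Σ p(x) log(p(x)/q(x))

Computing term by term:
  x=0: 4/7 × log_10[(4/7)/(9/20)] = 4/7 × 0.1037 = 0.0593
  x=1: 3/7 × log_10[(3/7)/(11/20)] = 3/7 × -0.1083 = -0.0464

D_KL(P||Q) = 0.0129 dits

Note: KL divergence is always non-negative and equals 0 iff P = Q.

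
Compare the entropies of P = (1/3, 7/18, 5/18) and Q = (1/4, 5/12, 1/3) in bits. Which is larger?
P

Computing entropies in bits:
H(P) = 1.5715
H(Q) = 1.5546

Distribution P has higher entropy.

Intuition: The distribution closer to uniform (more spread out) has higher entropy.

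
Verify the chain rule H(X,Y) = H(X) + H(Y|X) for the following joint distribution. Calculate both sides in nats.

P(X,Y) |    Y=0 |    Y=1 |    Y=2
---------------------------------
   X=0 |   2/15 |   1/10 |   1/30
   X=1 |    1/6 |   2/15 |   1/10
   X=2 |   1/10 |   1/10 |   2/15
H(X,Y) = 2.1390, H(X) = 1.0852, H(Y|X) = 1.0538 (all in nats)

Chain rule: H(X,Y) = H(X) + H(Y|X)

Left side — joint entropy directly:
H(X,Y) = -Σ p(x,y) log p(x,y) = 2.1390 nats

Right side — compute H(Y|X) from the conditional distributions:
P(X) = (4/15, 2/5, 1/3), so H(X) = 1.0852 nats
H(Y|X) = Σ_x P(X=x) · H(Y|X=x):
  P(Y|X=0) = (1/2, 3/8, 1/8), H(Y|X=0) = 0.9743, weight P(X=0) = 4/15
  P(Y|X=1) = (5/12, 1/3, 1/4), H(Y|X=1) = 1.0776, weight P(X=1) = 2/5
  P(Y|X=2) = (3/10, 3/10, 2/5), H(Y|X=2) = 1.0889, weight P(X=2) = 1/3
H(Y|X) = 1.0538 nats

H(X) + H(Y|X) = 1.0852 + 1.0538 = 2.1390 nats

Both sides equal 2.1390 nats. ✓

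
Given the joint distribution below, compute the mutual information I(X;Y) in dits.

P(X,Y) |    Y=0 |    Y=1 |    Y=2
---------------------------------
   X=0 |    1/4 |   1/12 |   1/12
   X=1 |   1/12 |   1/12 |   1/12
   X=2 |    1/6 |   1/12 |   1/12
0.0098 dits

Mutual information: I(X;Y) = H(X) + H(Y) - H(X,Y)

Marginals:
P(X) = (5/12, 1/4, 1/3), H(X) = 0.4680 dits
P(Y) = (1/2, 1/4, 1/4), H(Y) = 0.4515 dits

Joint entropy: H(X,Y) = 0.9097 dits

I(X;Y) = 0.4680 + 0.4515 - 0.9097 = 0.0098 dits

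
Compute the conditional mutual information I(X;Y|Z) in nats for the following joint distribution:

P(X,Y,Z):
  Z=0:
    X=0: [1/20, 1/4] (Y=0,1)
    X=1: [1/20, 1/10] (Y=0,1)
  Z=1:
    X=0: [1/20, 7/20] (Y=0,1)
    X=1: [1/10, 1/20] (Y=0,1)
0.0838 nats

Conditional mutual information: I(X;Y|Z) = H(X|Z) + H(Y|Z) - H(X,Y|Z)

H(Z) = 0.6881
H(X,Z) = 1.2968 → H(X|Z) = 0.6087
H(Y,Z) = 1.2488 → H(Y|Z) = 0.5606
H(X,Y,Z) = 1.7737 → H(X,Y|Z) = 1.0855

I(X;Y|Z) = 0.6087 + 0.5606 - 1.0855 = 0.0838 nats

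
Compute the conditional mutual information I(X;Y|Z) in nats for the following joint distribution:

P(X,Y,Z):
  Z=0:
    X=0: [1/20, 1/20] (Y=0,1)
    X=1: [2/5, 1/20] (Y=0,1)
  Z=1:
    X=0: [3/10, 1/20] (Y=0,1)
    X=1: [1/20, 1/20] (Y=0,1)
0.0600 nats

Conditional mutual information: I(X;Y|Z) = H(X|Z) + H(Y|Z) - H(X,Y|Z)

H(Z) = 0.6881
H(X,Z) = 1.1873 → H(X|Z) = 0.4991
H(Y,Z) = 1.1873 → H(Y|Z) = 0.4991
H(X,Y,Z) = 1.6264 → H(X,Y|Z) = 0.9383

I(X;Y|Z) = 0.4991 + 0.4991 - 0.9383 = 0.0600 nats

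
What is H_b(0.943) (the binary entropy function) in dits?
0.0950 dits

The binary entropy function is:
H(p) = -p log(p) - (1-p) log(1-p)

H(0.943) = -0.943 × log_10(0.943) - 0.057 × log_10(0.057)
H(0.943) = 0.0950 dits

Note: Binary entropy is maximized at p=0.5 (H=1 bit) and minimized at p=0 or p=1 (H=0).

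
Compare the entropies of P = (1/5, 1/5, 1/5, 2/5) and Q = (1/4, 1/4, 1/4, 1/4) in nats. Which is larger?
Q

Computing entropies in nats:
H(P) = 1.3322
H(Q) = 1.3863

Distribution Q has higher entropy.

Intuition: The distribution closer to uniform (more spread out) has higher entropy.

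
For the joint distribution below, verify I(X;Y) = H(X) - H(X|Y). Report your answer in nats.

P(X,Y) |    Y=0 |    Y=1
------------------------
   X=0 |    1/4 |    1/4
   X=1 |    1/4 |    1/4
I(X;Y) = 0.0000 nats

Mutual information has multiple equivalent forms:
- I(X;Y) = H(X) - H(X|Y)
- I(X;Y) = H(Y) - H(Y|X)
- I(X;Y) = H(X) + H(Y) - H(X,Y)

Computing all quantities:
H(X) = 0.6931, H(Y) = 0.6931, H(X,Y) = 1.3863
H(X|Y) = 0.6931, H(Y|X) = 0.6931

Verification:
H(X) - H(X|Y) = 0.6931 - 0.6931 = 0.0000
H(Y) - H(Y|X) = 0.6931 - 0.6931 = 0.0000
H(X) + H(Y) - H(X,Y) = 0.6931 + 0.6931 - 1.3863 = 0.0000

All forms give I(X;Y) = 0.0000 nats. ✓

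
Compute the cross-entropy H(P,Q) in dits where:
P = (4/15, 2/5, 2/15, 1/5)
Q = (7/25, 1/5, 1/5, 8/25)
0.6192 dits

Cross-entropy: H(P,Q) = -Σ p(x) log q(x)

Alternatively: H(P,Q) = H(P) + D_KL(P||Q)
H(P) = 0.5687 dits
D_KL(P||Q) = 0.0505 dits

H(P,Q) = 0.5687 + 0.0505 = 0.6192 dits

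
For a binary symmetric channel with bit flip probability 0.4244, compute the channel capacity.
0.0166 bits

For a binary symmetric channel (BSC) with error probability p:
Capacity C = 1 - H(p) bits per symbol

where H(p) = -p log₂(p) - (1-p) log₂(1-p) is the binary entropy function.

H(0.4244) = 0.9834 bits
C = 1 - 0.9834 = 0.0166 bits per symbol

This means we can reliably transmit up to 0.0166 bits of information per channel use.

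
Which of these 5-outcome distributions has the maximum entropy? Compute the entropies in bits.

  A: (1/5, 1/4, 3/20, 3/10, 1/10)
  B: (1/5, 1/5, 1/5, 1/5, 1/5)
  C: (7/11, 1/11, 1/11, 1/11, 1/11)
B

For a discrete distribution over n outcomes, entropy is maximized by the uniform distribution.

Computing entropies:
H(A) = 2.2282 bits
H(B) = 2.3219 bits
H(C) = 1.6729 bits

The uniform distribution (where all probabilities equal 1/5) achieves the maximum entropy of log_2(5) = 2.3219 bits.

Distribution B has the highest entropy.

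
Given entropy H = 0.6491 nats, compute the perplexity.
1.9138

Perplexity is e^H (or exp(H) for natural log).

H = 0.6491 nats
Perplexity = e^0.6491 = 1.9138

Interpretation: The model's uncertainty is equivalent to choosing uniformly among 1.9 options.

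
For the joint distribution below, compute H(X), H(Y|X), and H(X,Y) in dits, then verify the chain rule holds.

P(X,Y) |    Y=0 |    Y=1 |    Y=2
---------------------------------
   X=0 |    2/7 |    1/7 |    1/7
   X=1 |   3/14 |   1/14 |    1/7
H(X,Y) = 0.7429, H(X) = 0.2966, H(Y|X) = 0.4463 (all in dits)

Chain rule: H(X,Y) = H(X) + H(Y|X)

Left side — joint entropy directly:
H(X,Y) = -Σ p(x,y) log p(x,y) = 0.7429 dits

Right side — compute H(Y|X) from the conditional distributions:
P(X) = (4/7, 3/7), so H(X) = 0.2966 dits
H(Y|X) = Σ_x P(X=x) · H(Y|X=x):
  P(Y|X=0) = (1/2, 1/4, 1/4), H(Y|X=0) = 0.4515, weight P(X=0) = 4/7
  P(Y|X=1) = (1/2, 1/6, 1/3), H(Y|X=1) = 0.4392, weight P(X=1) = 3/7
H(Y|X) = 0.4463 dits

H(X) + H(Y|X) = 0.2966 + 0.4463 = 0.7429 dits

Both sides equal 0.7429 dits. ✓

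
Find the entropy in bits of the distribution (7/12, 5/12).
0.9799 bits

Shannon entropy is H(X) = -Σ p(x) log p(x).

For P = (7/12, 5/12):
H = -7/12 × log_2(7/12) -5/12 × log_2(5/12)
H = 0.9799 bits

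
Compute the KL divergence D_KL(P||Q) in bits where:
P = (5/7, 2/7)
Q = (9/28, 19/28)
0.4663 bits

KL divergence: D_KL(P||Q) = Σ p(x) log(p(x)/q(x))

Computing term by term:
  x=0: 5/7 × log_2[(5/7)/(9/28)] = 5/7 × 1.1520 = 0.8229
  x=1: 2/7 × log_2[(2/7)/(19/28)] = 2/7 × -1.2479 = -0.3566

D_KL(P||Q) = 0.4663 bits

Note: KL divergence is always non-negative and equals 0 iff P = Q.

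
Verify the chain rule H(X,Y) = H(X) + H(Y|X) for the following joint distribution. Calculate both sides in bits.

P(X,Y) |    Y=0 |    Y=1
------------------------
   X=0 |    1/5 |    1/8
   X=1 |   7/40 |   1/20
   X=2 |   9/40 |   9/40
H(X,Y) = 2.4639, H(X) = 1.5296, H(Y|X) = 0.9343 (all in bits)

Chain rule: H(X,Y) = H(X) + H(Y|X)

Left side — joint entropy directly:
H(X,Y) = -Σ p(x,y) log p(x,y) = 2.4639 bits

Right side — compute H(Y|X) from the conditional distributions:
P(X) = (13/40, 9/40, 9/20), so H(X) = 1.5296 bits
H(Y|X) = Σ_x P(X=x) · H(Y|X=x):
  P(Y|X=0) = (8/13, 5/13), H(Y|X=0) = 0.9612, weight P(X=0) = 13/40
  P(Y|X=1) = (7/9, 2/9), H(Y|X=1) = 0.7642, weight P(X=1) = 9/40
  P(Y|X=2) = (1/2, 1/2), H(Y|X=2) = 1.0000, weight P(X=2) = 9/20
H(Y|X) = 0.9343 bits

H(X) + H(Y|X) = 1.5296 + 0.9343 = 2.4639 bits

Both sides equal 2.4639 bits. ✓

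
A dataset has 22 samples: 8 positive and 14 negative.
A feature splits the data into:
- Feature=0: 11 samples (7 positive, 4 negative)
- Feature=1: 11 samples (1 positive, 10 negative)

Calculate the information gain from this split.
0.2531 bits

Information Gain = H(Y) - H(Y|Feature)

Before split:
P(positive) = 8/22 = 0.3636
H(Y) = 0.9457 bits

After split:
Feature=0: H = 0.9457 bits (weight = 11/22)
Feature=1: H = 0.4395 bits (weight = 11/22)
H(Y|Feature) = (11/22)×0.9457 + (11/22)×0.4395 = 0.6926 bits

Information Gain = 0.9457 - 0.6926 = 0.2531 bits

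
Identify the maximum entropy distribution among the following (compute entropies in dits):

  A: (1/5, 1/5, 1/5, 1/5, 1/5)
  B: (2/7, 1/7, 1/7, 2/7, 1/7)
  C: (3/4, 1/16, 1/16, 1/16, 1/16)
A

For a discrete distribution over n outcomes, entropy is maximized by the uniform distribution.

Computing entropies:
H(A) = 0.6990 dits
H(B) = 0.6731 dits
H(C) = 0.3947 dits

The uniform distribution (where all probabilities equal 1/5) achieves the maximum entropy of log_10(5) = 0.6990 dits.

Distribution A has the highest entropy.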